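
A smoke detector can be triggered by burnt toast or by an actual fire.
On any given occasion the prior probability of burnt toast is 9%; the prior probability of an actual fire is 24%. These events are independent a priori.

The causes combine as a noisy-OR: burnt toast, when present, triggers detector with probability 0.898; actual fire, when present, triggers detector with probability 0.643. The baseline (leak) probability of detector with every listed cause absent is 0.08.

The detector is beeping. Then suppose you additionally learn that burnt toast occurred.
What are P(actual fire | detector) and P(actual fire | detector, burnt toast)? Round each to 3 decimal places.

P(actual fire | detector) ≈ 0.588; P(actual fire | detector, burnt toast) ≈ 0.252

Under noisy-OR, P(detector | causes) = 1 − (1−0.08)·∏(1−qᵢ) over the active causes.
Weight on actual fire=true, given the evidence: 0.146669 + 0.020876 = 0.167545
The normalizing constant is 0.08·0.91·0.76 + 0.67156·0.91·0.24 + 0.90616·0.09·0.76 + 0.966499·0.09·0.24 = 0.284854
Posterior = 0.167545 / 0.284854 ≈ 0.588

Now condition on the additional information:
P(detector | burnt toast) = 0.90616×0.76 + 0.966499×0.24 = 0.688682 + 0.231960 = 0.920642
Of this, 0.231960 comes from 0.966499×0.24 (the actual fire=true cases).
So P(actual fire | detector, burnt toast) = 0.231960/0.920642 ≈ 0.252.
Conditioning on burnt toast lowers the posterior on actual fire: the classic explaining-away effect in a common-effect structure.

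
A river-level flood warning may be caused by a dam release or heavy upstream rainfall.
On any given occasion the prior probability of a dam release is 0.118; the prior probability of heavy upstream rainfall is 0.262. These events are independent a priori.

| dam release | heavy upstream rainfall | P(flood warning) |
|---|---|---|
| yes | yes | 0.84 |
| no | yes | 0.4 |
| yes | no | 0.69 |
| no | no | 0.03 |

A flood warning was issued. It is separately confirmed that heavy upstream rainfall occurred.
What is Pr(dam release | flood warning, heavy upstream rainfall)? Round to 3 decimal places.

Pr(dam release | flood warning, heavy upstream rainfall) ≈ 0.219

Enumerate both values of dam release and weight by the priors:
  P(flood warning | heavy upstream rainfall) = 0.4·0.882 + 0.84·0.118
        = 0.352800 + 0.099120 = 0.451920
The terms with dam release present sum to 0.099120, so
  P(dam release | flood warning, heavy upstream rainfall) = 0.099120 / 0.451920 ≈ 0.219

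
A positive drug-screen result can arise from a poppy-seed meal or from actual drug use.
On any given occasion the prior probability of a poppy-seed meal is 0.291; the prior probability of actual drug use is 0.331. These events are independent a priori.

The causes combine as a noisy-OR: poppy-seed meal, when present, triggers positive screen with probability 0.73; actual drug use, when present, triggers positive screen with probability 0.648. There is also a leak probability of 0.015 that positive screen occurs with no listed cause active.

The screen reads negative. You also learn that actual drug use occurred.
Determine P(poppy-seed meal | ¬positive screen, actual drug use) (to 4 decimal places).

P(poppy-seed meal | ¬positive screen, actual drug use) ≈ 0.0998

Under noisy-OR, P(positive screen | causes) = 1 − (1−0.015)·∏(1−qᵢ) over the active causes.
P(¬positive screen | actual drug use) = 0.34672×0.709 + 0.093614×0.291 = 0.245824 + 0.027242 = 0.273066
Restricting to configurations with poppy-seed meal present: 0.093614×0.291 = 0.027242.
So P(poppy-seed meal | ¬positive screen, actual drug use) = 0.027242/0.273066 ≈ 0.0998.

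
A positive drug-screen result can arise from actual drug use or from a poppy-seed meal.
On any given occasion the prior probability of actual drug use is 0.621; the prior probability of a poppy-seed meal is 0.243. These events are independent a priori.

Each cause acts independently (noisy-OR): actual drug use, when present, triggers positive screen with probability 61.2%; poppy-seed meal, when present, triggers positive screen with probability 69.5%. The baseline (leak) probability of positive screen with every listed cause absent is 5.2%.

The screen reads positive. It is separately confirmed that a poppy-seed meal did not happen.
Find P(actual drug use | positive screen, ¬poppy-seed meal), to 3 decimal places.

Under noisy-OR, P(positive screen | causes) = 1 − (1−0.052)·∏(1−qᵢ) over the active causes.
P(positive screen | ¬poppy-seed meal) = 0.052·0.379 + 0.632176·0.621 = 0.019708 + 0.392581 = 0.412289
Restricting to configurations with actual drug use present: 0.632176·0.621 = 0.392581.
P(actual drug use | positive screen, ¬poppy-seed meal) = 0.392581 / 0.412289 ≈ 0.952

P(actual drug use | positive screen, ¬poppy-seed meal) ≈ 0.952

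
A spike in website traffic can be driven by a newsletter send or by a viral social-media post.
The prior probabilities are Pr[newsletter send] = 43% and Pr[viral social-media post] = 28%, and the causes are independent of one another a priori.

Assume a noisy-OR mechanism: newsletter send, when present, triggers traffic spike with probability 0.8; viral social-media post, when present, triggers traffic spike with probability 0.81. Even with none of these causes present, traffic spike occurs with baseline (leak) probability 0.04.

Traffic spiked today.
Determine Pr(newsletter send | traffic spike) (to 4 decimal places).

Under noisy-OR, P(traffic spike | causes) = 1 − (1−0.04)·∏(1−qᵢ) over the active causes.
Weight on newsletter send=true, given the evidence: 0.250157 + 0.116008 = 0.366165
The normalizing constant is 0.04*0.57*0.72 + 0.8176*0.57*0.28 + 0.808*0.43*0.72 + 0.96352*0.43*0.28 = 0.513070
Posterior = 0.366165 / 0.513070 ≈ 0.7137

Pr(newsletter send | traffic spike) ≈ 0.7137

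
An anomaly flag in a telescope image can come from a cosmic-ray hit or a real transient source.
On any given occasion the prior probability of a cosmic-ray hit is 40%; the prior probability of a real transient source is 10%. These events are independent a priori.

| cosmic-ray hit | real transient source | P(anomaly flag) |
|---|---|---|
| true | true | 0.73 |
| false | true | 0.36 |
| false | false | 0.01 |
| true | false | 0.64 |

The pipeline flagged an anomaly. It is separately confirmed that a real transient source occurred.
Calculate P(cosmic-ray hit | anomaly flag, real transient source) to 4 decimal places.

Weight on cosmic-ray hit=true, given the evidence: 0.73·0.4 = 0.292000
The normalizing constant is 0.36·0.6 + 0.73·0.4 = 0.508000
P(cosmic-ray hit | anomaly flag, real transient source) = 0.292000/0.508000 ≈ 0.5748

P(cosmic-ray hit | anomaly flag, real transient source) ≈ 0.5748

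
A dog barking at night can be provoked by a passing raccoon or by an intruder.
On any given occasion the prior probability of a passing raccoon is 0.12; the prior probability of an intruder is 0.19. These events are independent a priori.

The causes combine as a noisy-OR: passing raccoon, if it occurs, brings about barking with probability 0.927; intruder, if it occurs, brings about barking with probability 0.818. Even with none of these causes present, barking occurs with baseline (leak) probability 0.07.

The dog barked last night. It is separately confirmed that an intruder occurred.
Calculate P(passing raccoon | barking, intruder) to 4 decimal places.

P(passing raccoon | barking, intruder) ≈ 0.1395

Under noisy-OR, P(barking | causes) = 1 − (1−0.07)·∏(1−qᵢ) over the active causes.
For the numerator, keep only passing raccoon=true terms: 0.987644*0.12 = 0.118517
Denominator P(barking | intruder): 0.83074*0.88 + 0.987644*0.12 = 0.849568
Posterior = 0.118517 / 0.849568 ≈ 0.1395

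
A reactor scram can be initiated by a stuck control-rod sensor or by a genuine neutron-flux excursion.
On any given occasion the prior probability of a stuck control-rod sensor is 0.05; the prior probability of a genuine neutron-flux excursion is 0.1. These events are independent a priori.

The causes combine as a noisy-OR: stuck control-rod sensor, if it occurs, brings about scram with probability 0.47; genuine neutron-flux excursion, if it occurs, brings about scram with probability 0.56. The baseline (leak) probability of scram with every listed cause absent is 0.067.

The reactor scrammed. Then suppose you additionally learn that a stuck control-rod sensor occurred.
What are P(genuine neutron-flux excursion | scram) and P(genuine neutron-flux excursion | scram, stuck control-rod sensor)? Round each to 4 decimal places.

Under noisy-OR, P(scram | causes) = 1 − (1−0.067)·∏(1−qᵢ) over the active causes.
Enumerate the 4 (stuck control-rod sensor, genuine neutron-flux excursion) configurations and weight by the priors:
  P(scram) = 0.067×0.95×0.9 + 0.58948×0.95×0.1 + 0.50551×0.05×0.9 + 0.782424×0.05×0.1
        = 0.057285 + 0.056001 + 0.022748 + 0.003912 = 0.139946
Keeping only the genuine neutron-flux excursion-present terms gives 0.059913, so
  P(genuine neutron-flux excursion | scram) = 0.059913 / 0.139946 ≈ 0.4281

Now condition on the additional information:
By total probability over both values of genuine neutron-flux excursion:
  P(scram | stuck control-rod sensor) = 0.50551*0.9 + 0.782424*0.1
        = 0.454959 + 0.078242 = 0.533201
Keeping only the genuine neutron-flux excursion-present terms gives 0.078242, so
  P(genuine neutron-flux excursion | scram, stuck control-rod sensor) = 0.078242 / 0.533201 ≈ 0.1467
This is intercausal reasoning (explaining away): once stuck control-rod sensor accounts for the scram, genuine neutron-flux excursion becomes less likely.

P(genuine neutron-flux excursion | scram) ≈ 0.4281; P(genuine neutron-flux excursion | scram, stuck control-rod sensor) ≈ 0.1467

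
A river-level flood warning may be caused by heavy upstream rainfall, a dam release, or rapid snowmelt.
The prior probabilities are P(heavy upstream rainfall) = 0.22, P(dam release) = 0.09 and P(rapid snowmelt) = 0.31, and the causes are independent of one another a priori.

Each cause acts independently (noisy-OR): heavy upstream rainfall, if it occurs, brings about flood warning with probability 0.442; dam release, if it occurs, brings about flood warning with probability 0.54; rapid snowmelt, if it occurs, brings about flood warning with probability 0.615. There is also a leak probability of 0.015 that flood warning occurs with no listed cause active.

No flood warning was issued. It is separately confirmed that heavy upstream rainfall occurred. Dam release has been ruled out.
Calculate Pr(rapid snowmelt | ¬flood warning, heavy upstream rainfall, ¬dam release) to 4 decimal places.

Under noisy-OR, P(flood warning | causes) = 1 − (1−0.015)·∏(1−qᵢ) over the active causes.
By total probability over both values of rapid snowmelt:
  P(¬flood warning | heavy upstream rainfall, ¬dam release) = 0.54963*0.69 + 0.211608*0.31
        = 0.379245 + 0.065598 = 0.444843
Keeping only the rapid snowmelt-present terms gives 0.065598, so
  P(rapid snowmelt | ¬flood warning, heavy upstream rainfall, ¬dam release) = 0.065598 / 0.444843 ≈ 0.1475

Pr(rapid snowmelt | ¬flood warning, heavy upstream rainfall, ¬dam release) ≈ 0.1475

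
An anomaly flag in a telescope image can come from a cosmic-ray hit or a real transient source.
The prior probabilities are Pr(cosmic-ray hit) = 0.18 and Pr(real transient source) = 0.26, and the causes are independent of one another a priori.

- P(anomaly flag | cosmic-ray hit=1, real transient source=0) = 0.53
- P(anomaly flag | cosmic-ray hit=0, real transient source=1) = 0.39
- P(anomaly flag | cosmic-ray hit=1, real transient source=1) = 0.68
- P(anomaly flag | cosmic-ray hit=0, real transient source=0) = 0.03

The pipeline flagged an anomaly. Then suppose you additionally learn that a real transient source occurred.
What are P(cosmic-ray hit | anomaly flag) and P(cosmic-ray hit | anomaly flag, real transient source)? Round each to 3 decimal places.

By total probability over the 4 (cosmic-ray hit, real transient source) configurations:
  P(anomaly flag) = 0.03×0.82×0.74 + 0.39×0.82×0.26 + 0.53×0.18×0.74 + 0.68×0.18×0.26
        = 0.018204 + 0.083148 + 0.070596 + 0.031824 = 0.203772
Keeping only the cosmic-ray hit-present terms gives 0.102420, so
  P(cosmic-ray hit | anomaly flag) = 0.102420 / 0.203772 ≈ 0.503

Now also conditioning on real transient source=true:
Numerator (weight on configurations with cosmic-ray hit): 0.68×0.18 = 0.122400
Normalizer over all consistent configurations: 0.39×0.82 + 0.68×0.18 = 0.442200
P(cosmic-ray hit | anomaly flag, real transient source) = 0.122400/0.442200 ≈ 0.277
The drop from 0.503 to 0.277 is the explaining-away (discounting) effect.

P(cosmic-ray hit | anomaly flag) ≈ 0.503; P(cosmic-ray hit | anomaly flag, real transient source) ≈ 0.277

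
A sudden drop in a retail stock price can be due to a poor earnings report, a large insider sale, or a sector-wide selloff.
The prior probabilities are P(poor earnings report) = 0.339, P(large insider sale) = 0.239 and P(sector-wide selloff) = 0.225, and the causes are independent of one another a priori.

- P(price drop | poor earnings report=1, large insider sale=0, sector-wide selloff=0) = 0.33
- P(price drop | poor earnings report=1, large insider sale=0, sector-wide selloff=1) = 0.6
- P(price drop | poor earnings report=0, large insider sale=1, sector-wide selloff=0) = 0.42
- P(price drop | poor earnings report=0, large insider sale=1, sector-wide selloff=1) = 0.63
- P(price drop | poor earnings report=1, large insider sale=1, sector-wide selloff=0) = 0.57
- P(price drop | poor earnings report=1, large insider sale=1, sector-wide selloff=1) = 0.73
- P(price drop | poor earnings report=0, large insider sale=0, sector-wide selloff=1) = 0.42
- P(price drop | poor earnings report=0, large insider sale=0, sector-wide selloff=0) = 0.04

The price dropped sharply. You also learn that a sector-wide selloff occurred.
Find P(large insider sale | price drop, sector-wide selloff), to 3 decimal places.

For the numerator, keep only large insider sale=true terms: 0.099527 + 0.059145 = 0.158672
Denominator P(price drop | sector-wide selloff): 0.42×0.661×0.761 + 0.63×0.661×0.239 + 0.6×0.339×0.761 + 0.73×0.339×0.239 = 0.524728
Posterior = 0.158672 / 0.524728 ≈ 0.302

P(large insider sale | price drop, sector-wide selloff) ≈ 0.302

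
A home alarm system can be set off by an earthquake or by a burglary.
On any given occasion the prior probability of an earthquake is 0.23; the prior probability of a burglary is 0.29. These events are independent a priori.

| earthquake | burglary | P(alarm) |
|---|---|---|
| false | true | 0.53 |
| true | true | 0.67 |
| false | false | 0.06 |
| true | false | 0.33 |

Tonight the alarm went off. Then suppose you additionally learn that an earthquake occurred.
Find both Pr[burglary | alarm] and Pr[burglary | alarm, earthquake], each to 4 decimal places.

P(alarm) = 0.06×0.77×0.71 + 0.53×0.77×0.29 + 0.33×0.23×0.71 + 0.67×0.23×0.29 = 0.032802 + 0.118349 + 0.053889 + 0.044689 = 0.249729
The burglary-present share is 0.118349 + 0.044689 = 0.163038.
So P(burglary | alarm) = 0.163038/0.249729 ≈ 0.6529.

With the extra evidence:
Sum P(alarm|·) weighted by the priors over both values of burglary:
  P(alarm | earthquake) = 0.33*0.71 + 0.67*0.29
        = 0.234300 + 0.194300 = 0.428600
Configurations with burglary contribute 0.194300, so
  P(burglary | alarm, earthquake) = 0.194300 / 0.428600 ≈ 0.4533

Pr[burglary | alarm] ≈ 0.6529; Pr[burglary | alarm, earthquake] ≈ 0.4533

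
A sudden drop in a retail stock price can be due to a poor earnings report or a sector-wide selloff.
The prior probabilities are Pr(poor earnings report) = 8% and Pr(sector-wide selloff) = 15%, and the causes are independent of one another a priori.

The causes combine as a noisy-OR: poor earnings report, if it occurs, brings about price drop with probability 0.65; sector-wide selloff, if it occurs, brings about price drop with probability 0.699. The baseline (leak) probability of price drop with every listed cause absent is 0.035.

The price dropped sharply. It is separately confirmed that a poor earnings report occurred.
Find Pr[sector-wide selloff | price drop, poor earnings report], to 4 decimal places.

Under noisy-OR, P(price drop | causes) = 1 − (1−0.035)·∏(1−qᵢ) over the active causes.
Numerator (weight on configurations with sector-wide selloff): 0.898337·0.15 = 0.134751
The normalizing constant is 0.66225·0.85 + 0.898337·0.15 = 0.697664
P(sector-wide selloff | price drop, poor earnings report) = 0.134751/0.697664 ≈ 0.1931

Pr[sector-wide selloff | price drop, poor earnings report] ≈ 0.1931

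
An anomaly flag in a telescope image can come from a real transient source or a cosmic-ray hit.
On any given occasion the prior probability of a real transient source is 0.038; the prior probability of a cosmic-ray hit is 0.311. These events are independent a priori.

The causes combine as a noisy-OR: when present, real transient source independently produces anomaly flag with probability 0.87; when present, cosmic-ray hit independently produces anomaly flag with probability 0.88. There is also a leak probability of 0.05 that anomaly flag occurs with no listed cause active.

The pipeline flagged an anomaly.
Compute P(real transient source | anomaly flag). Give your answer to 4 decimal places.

P(real transient source | anomaly flag) ≈ 0.1039

Under noisy-OR, P(anomaly flag | causes) = 1 − (1−0.05)·∏(1−qᵢ) over the active causes.
Numerator (weight on configurations with real transient source): 0.022949 + 0.011643 = 0.034592
The normalizing constant is 0.05×0.962×0.689 + 0.886×0.962×0.311 + 0.8765×0.038×0.689 + 0.98518×0.038×0.311 = 0.332808
Posterior = 0.034592 / 0.332808 ≈ 0.1039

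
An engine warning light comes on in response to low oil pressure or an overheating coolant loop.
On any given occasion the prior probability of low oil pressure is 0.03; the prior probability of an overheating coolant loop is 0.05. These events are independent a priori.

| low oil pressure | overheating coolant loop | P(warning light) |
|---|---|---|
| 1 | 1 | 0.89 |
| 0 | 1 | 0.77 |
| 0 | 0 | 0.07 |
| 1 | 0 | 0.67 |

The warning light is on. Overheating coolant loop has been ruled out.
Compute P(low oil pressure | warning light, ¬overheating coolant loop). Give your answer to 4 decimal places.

Weight on low oil pressure=true, given the evidence: 0.67·0.03 = 0.020100
Denominator P(warning light | ¬overheating coolant loop): 0.07·0.97 + 0.67·0.03 = 0.088000
Posterior = 0.020100 / 0.088000 ≈ 0.2284

P(low oil pressure | warning light, ¬overheating coolant loop) ≈ 0.2284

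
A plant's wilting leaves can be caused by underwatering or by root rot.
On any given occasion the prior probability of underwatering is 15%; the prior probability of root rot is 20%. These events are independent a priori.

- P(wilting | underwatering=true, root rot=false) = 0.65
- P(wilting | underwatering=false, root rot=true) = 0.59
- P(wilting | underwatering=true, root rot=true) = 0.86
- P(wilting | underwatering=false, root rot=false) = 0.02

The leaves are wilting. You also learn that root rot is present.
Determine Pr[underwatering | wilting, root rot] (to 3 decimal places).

Sum P(wilting|·) weighted by the priors over both values of underwatering:
  P(wilting | root rot) = 0.59·0.85 + 0.86·0.15
        = 0.501500 + 0.129000 = 0.630500
The terms with underwatering present sum to 0.129000, so
  P(underwatering | wilting, root rot) = 0.129000 / 0.630500 ≈ 0.205

Pr[underwatering | wilting, root rot] ≈ 0.205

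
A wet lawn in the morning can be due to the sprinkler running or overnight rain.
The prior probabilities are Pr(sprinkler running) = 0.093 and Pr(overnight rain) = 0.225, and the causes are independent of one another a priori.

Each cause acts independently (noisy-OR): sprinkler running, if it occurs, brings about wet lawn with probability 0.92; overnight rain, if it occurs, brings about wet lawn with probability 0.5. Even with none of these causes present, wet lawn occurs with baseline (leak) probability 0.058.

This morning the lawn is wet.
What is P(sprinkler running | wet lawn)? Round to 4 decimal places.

Under noisy-OR, P(wet lawn | causes) = 1 − (1−0.058)·∏(1−qᵢ) over the active causes.
P(wet lawn) = 0.058*0.907*0.775 + 0.529*0.907*0.225 + 0.92464*0.093*0.775 + 0.96232*0.093*0.225 = 0.040770 + 0.107956 + 0.066643 + 0.020137 = 0.235506
The sprinkler running-present share is 0.066643 + 0.020137 = 0.086780.
Hence the posterior is 0.086780/0.235506 ≈ 0.3685.

P(sprinkler running | wet lawn) ≈ 0.3685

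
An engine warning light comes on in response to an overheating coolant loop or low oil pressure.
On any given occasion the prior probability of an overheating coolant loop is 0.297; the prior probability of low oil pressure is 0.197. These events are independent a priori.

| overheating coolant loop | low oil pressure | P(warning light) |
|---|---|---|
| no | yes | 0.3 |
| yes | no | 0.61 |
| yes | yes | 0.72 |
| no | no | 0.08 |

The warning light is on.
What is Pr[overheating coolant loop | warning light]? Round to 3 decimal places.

Numerator (weight on configurations with overheating coolant loop): 0.145480 + 0.042126 = 0.187606
Denominator P(warning light): 0.08·0.703·0.803 + 0.3·0.703·0.197 + 0.61·0.297·0.803 + 0.72·0.297·0.197 = 0.274314
P(overheating coolant loop | warning light) = 0.187606/0.274314 ≈ 0.684

Pr[overheating coolant loop | warning light] ≈ 0.684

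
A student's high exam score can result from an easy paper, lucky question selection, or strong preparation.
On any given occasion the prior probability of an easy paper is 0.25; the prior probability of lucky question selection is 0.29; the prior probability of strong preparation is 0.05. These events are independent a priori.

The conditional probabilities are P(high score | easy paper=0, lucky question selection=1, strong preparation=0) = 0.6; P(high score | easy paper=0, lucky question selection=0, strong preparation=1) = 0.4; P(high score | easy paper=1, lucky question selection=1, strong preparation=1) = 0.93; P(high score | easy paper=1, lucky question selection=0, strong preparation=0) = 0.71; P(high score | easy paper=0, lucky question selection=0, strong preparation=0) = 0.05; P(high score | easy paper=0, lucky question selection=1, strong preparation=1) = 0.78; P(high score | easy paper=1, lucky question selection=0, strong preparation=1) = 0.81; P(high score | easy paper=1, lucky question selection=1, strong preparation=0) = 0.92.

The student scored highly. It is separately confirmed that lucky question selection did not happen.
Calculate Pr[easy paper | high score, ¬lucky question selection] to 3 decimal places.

Pr[easy paper | high score, ¬lucky question selection] ≈ 0.779

P(high score | ¬lucky question selection) = 0.05·0.75·0.95 + 0.4·0.75·0.05 + 0.71·0.25·0.95 + 0.81·0.25·0.05 = 0.035625 + 0.015000 + 0.168625 + 0.010125 = 0.229375
The easy paper-present share is 0.168625 + 0.010125 = 0.178750.
Hence the posterior is 0.178750/0.229375 ≈ 0.779.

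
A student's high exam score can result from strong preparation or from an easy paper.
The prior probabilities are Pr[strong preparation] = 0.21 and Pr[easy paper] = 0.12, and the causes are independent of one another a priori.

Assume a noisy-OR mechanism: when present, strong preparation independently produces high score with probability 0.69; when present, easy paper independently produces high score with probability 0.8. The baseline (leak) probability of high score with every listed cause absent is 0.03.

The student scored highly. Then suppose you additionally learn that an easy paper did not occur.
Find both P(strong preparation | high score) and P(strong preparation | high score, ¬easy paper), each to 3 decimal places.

P(strong preparation | high score) ≈ 0.611; P(strong preparation | high score, ¬easy paper) ≈ 0.861

Under noisy-OR, P(high score | causes) = 1 − (1−0.03)·∏(1−qᵢ) over the active causes.
Numerator (weight on configurations with strong preparation): 0.129231 + 0.023684 = 0.152915
The normalizing constant is 0.03·0.79·0.88 + 0.806·0.79·0.12 + 0.6993·0.21·0.88 + 0.93986·0.21·0.12 = 0.250180
P(strong preparation | high score) = 0.152915/0.250180 ≈ 0.611

Now condition on the additional information:
By total probability over both values of strong preparation:
  P(high score | ¬easy paper) = 0.03*0.79 + 0.6993*0.21
        = 0.023700 + 0.146853 = 0.170553
Keeping only the strong preparation-present terms gives 0.146853, so
  P(strong preparation | high score, ¬easy paper) = 0.146853 / 0.170553 ≈ 0.861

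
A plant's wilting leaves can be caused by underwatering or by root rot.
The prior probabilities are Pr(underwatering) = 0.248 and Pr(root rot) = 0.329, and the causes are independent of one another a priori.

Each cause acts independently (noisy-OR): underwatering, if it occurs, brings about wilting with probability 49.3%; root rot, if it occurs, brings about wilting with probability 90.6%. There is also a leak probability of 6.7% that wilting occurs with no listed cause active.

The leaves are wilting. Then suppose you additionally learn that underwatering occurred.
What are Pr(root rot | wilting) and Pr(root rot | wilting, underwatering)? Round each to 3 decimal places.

Pr(root rot | wilting) ≈ 0.714; Pr(root rot | wilting, underwatering) ≈ 0.471

Under noisy-OR, P(wilting | causes) = 1 − (1−0.067)·∏(1−qᵢ) over the active causes.
Weight on root rot=true, given the evidence: 0.225710 + 0.077964 = 0.303674
Normalizer over all consistent configurations: 0.067×0.752×0.671 + 0.912298×0.752×0.329 + 0.526969×0.248×0.671 + 0.955535×0.248×0.329 = 0.425174
Posterior = 0.303674 / 0.425174 ≈ 0.714

Now also conditioning on underwatering=true:
Weight on root rot=true, given the evidence: 0.955535×0.329 = 0.314371
Denominator P(wilting | underwatering): 0.526969×0.671 + 0.955535×0.329 = 0.667967
P(root rot | wilting, underwatering) = 0.314371/0.667967 ≈ 0.471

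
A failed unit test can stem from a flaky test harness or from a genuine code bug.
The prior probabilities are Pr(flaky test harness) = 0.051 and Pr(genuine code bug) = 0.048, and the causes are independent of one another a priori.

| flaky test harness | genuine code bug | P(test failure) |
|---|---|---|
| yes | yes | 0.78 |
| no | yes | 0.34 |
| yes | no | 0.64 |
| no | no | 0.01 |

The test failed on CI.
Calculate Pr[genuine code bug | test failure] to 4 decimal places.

P(test failure) = 0.01*0.949*0.952 + 0.34*0.949*0.048 + 0.64*0.051*0.952 + 0.78*0.051*0.048 = 0.009034 + 0.015488 + 0.031073 + 0.001909 = 0.057504
Of this, 0.017397 comes from 0.015488 + 0.001909 (the genuine code bug=true cases).
Hence the posterior is 0.017397/0.057504 ≈ 0.3025.

Pr[genuine code bug | test failure] ≈ 0.3025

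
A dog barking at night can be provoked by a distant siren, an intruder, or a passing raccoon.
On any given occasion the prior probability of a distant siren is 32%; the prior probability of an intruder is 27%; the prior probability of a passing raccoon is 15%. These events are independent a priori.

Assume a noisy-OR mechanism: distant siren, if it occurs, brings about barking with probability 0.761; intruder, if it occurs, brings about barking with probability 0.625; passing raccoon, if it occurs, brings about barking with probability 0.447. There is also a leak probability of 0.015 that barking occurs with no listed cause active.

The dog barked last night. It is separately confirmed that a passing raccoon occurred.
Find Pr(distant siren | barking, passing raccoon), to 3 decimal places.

Pr(distant siren | barking, passing raccoon) ≈ 0.434

Under noisy-OR, P(barking | causes) = 1 − (1−0.015)·∏(1−qᵢ) over the active causes.
For the numerator, keep only distant siren=true terms: 0.203189 + 0.082182 = 0.285371
Denominator P(barking | passing raccoon): 0.455295·0.68·0.73 + 0.795736·0.68·0.27 + 0.869816·0.32·0.73 + 0.951181·0.32·0.27 = 0.657476
P(distant siren | barking, passing raccoon) = 0.285371/0.657476 ≈ 0.434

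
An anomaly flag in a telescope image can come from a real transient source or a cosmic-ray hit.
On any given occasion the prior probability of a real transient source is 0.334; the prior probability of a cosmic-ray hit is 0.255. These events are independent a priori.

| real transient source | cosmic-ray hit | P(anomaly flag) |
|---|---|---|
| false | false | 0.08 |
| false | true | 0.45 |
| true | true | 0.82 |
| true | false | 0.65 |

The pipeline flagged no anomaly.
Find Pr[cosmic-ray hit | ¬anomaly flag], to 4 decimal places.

Pr[cosmic-ray hit | ¬anomaly flag] ≈ 0.1667

Numerator (weight on configurations with cosmic-ray hit): 0.093407 + 0.015331 = 0.108738
Normalizer over all consistent configurations: 0.92*0.666*0.745 + 0.55*0.666*0.255 + 0.35*0.334*0.745 + 0.18*0.334*0.255 = 0.652305
Posterior = 0.108738 / 0.652305 ≈ 0.1667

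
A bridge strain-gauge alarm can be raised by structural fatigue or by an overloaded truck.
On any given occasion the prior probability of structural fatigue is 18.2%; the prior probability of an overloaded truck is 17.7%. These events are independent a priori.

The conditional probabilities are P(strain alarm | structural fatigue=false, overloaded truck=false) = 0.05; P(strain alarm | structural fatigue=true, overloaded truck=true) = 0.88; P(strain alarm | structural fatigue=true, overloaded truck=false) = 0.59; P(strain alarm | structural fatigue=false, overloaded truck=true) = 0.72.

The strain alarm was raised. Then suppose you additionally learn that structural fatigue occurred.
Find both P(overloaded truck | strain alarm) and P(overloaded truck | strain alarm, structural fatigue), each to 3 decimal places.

P(strain alarm) = 0.05×0.818×0.823 + 0.72×0.818×0.177 + 0.59×0.182×0.823 + 0.88×0.182×0.177 = 0.033661 + 0.104246 + 0.088374 + 0.028348 = 0.254629
Of this, 0.132594 comes from 0.104246 + 0.028348 (the overloaded truck=true cases).
Hence the posterior is 0.132594/0.254629 ≈ 0.521.

Now condition on the additional information:
P(strain alarm | structural fatigue) = 0.59*0.823 + 0.88*0.177 = 0.485570 + 0.155760 = 0.641330
Restricting to configurations with overloaded truck present: 0.88*0.177 = 0.155760.
Hence the posterior is 0.155760/0.641330 ≈ 0.243.

P(overloaded truck | strain alarm) ≈ 0.521; P(overloaded truck | strain alarm, structural fatigue) ≈ 0.243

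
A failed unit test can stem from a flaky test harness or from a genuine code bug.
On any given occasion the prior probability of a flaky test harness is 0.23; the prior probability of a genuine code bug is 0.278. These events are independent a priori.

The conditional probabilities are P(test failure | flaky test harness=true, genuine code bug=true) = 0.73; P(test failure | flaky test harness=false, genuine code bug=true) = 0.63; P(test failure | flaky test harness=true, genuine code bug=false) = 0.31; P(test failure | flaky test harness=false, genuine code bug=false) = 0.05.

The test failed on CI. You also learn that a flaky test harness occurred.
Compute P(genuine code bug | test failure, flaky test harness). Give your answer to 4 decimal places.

Sum P(test failure|·) weighted by the priors over both values of genuine code bug:
  P(test failure | flaky test harness) = 0.31·0.722 + 0.73·0.278
        = 0.223820 + 0.202940 = 0.426760
The terms with genuine code bug present sum to 0.202940, so
  P(genuine code bug | test failure, flaky test harness) = 0.202940 / 0.426760 ≈ 0.4755

P(genuine code bug | test failure, flaky test harness) ≈ 0.4755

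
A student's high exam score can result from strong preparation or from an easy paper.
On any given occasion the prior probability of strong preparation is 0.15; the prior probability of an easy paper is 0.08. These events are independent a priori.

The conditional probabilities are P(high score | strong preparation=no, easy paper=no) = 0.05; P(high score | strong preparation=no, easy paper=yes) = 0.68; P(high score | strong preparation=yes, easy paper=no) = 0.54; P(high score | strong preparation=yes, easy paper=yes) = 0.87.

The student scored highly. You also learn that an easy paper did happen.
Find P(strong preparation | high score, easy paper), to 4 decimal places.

P(high score | easy paper) = 0.68*0.85 + 0.87*0.15 = 0.578000 + 0.130500 = 0.708500
Restricting to configurations with strong preparation present: 0.87*0.15 = 0.130500.
Hence the posterior is 0.130500/0.708500 ≈ 0.1842.

P(strong preparation | high score, easy paper) ≈ 0.1842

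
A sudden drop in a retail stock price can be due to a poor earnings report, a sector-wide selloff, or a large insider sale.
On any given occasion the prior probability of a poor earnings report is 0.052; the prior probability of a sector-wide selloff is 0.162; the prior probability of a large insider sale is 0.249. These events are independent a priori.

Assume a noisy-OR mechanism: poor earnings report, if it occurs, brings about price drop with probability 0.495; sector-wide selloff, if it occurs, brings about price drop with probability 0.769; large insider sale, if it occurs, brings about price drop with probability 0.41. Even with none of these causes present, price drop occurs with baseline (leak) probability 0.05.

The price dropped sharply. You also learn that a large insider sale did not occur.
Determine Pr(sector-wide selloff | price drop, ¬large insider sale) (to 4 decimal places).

Pr(sector-wide selloff | price drop, ¬large insider sale) ≈ 0.6712

Under noisy-OR, P(price drop | causes) = 1 − (1−0.05)·∏(1−qᵢ) over the active causes.
Numerator (weight on configurations with sector-wide selloff): 0.119874 + 0.007490 = 0.127364
Denominator P(price drop | ¬large insider sale): 0.05*0.948*0.838 + 0.78055*0.948*0.162 + 0.52025*0.052*0.838 + 0.889178*0.052*0.162 = 0.189755
Posterior = 0.127364 / 0.189755 ≈ 0.6712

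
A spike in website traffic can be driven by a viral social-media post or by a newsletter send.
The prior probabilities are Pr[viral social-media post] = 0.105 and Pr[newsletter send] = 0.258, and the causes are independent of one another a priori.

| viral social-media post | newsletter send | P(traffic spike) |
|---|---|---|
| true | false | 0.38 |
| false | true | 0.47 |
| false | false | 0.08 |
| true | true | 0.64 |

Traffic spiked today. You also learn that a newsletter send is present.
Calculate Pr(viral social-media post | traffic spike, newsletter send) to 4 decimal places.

Numerator (weight on configurations with viral social-media post): 0.64·0.105 = 0.067200
Denominator P(traffic spike | newsletter send): 0.47·0.895 + 0.64·0.105 = 0.487850
P(viral social-media post | traffic spike, newsletter send) = 0.067200/0.487850 ≈ 0.1377

Pr(viral social-media post | traffic spike, newsletter send) ≈ 0.1377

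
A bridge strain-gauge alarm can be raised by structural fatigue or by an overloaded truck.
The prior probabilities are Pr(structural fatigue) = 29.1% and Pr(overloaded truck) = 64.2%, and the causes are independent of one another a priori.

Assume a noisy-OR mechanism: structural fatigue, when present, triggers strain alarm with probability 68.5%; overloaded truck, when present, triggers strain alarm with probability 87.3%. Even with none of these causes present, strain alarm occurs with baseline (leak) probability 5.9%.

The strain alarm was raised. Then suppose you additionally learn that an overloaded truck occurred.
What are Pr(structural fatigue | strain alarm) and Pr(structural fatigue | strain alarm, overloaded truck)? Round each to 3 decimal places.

Pr(structural fatigue | strain alarm) ≈ 0.378; Pr(structural fatigue | strain alarm, overloaded truck) ≈ 0.310

Under noisy-OR, P(strain alarm | causes) = 1 − (1−0.059)·∏(1−qᵢ) over the active causes.
P(strain alarm) = 0.059×0.709×0.358 + 0.880493×0.709×0.642 + 0.703585×0.291×0.358 + 0.962355×0.291×0.642 = 0.014975 + 0.400781 + 0.073298 + 0.179789 = 0.668843
Of this, 0.253087 comes from 0.073298 + 0.179789 (the structural fatigue=true cases).
So P(structural fatigue | strain alarm) = 0.253087/0.668843 ≈ 0.378.

Now also conditioning on overloaded truck=true:
Enumerate both values of structural fatigue and weight by the priors:
  P(strain alarm | overloaded truck) = 0.880493·0.709 + 0.962355·0.291
        = 0.624270 + 0.280045 = 0.904315
Keeping only the structural fatigue-present terms gives 0.280045, so
  P(structural fatigue | strain alarm, overloaded truck) = 0.280045 / 0.904315 ≈ 0.310
This is intercausal reasoning (explaining away): once overloaded truck accounts for the strain alarm, structural fatigue becomes less likely.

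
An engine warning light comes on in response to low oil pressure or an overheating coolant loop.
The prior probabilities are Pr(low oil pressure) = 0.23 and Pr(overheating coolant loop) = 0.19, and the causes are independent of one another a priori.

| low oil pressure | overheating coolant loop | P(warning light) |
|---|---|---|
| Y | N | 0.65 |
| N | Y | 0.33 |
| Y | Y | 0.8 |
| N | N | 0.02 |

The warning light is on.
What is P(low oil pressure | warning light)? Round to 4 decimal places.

P(warning light) = 0.02·0.77·0.81 + 0.33·0.77·0.19 + 0.65·0.23·0.81 + 0.8·0.23·0.19 = 0.012474 + 0.048279 + 0.121095 + 0.034960 = 0.216808
The low oil pressure-present share is 0.121095 + 0.034960 = 0.156055.
P(low oil pressure | warning light) = 0.156055 / 0.216808 ≈ 0.7198

P(low oil pressure | warning light) ≈ 0.7198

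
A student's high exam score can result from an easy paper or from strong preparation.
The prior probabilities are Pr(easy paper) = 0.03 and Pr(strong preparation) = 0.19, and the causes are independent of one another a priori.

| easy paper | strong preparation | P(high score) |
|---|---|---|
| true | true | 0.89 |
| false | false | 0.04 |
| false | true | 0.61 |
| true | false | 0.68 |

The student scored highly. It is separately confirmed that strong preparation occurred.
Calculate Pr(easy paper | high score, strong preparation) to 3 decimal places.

P(high score | strong preparation) = 0.61·0.97 + 0.89·0.03 = 0.591700 + 0.026700 = 0.618400
Of this, 0.026700 comes from 0.89·0.03 (the easy paper=true cases).
So P(easy paper | high score, strong preparation) = 0.026700/0.618400 ≈ 0.043.

Pr(easy paper | high score, strong preparation) ≈ 0.043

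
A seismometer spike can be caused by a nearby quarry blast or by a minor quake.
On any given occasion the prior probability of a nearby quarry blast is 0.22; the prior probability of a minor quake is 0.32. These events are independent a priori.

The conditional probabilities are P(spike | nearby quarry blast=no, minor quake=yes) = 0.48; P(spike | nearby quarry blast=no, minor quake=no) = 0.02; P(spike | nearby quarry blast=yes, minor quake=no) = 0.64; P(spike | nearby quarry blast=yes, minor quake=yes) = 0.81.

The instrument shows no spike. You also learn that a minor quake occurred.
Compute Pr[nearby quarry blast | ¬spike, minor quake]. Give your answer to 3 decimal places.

Pr[nearby quarry blast | ¬spike, minor quake] ≈ 0.093

Sum P(¬spike|·) weighted by the priors over both values of nearby quarry blast:
  P(¬spike | minor quake) = 0.52*0.78 + 0.19*0.22
        = 0.405600 + 0.041800 = 0.447400
The terms with nearby quarry blast present sum to 0.041800, so
  P(nearby quarry blast | ¬spike, minor quake) = 0.041800 / 0.447400 ≈ 0.093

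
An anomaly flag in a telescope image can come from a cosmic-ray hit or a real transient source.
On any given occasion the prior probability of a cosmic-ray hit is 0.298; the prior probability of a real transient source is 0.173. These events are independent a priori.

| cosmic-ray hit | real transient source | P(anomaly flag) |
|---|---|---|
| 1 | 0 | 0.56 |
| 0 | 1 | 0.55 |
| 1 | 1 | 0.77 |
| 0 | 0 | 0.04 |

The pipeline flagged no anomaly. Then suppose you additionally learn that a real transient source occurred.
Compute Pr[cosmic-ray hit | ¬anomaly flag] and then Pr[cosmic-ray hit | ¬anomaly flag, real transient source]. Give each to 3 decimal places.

Sum P(¬anomaly flag|·) weighted by the priors over the 4 (cosmic-ray hit, real transient source) configurations:
  P(¬anomaly flag) = 0.96×0.702×0.827 + 0.45×0.702×0.173 + 0.44×0.298×0.827 + 0.23×0.298×0.173
        = 0.557332 + 0.054651 + 0.108436 + 0.011857 = 0.732276
Configurations with cosmic-ray hit contribute 0.120293, so
  P(cosmic-ray hit | ¬anomaly flag) = 0.120293 / 0.732276 ≈ 0.164

Now condition on the additional information:
P(¬anomaly flag | real transient source) = 0.45*0.702 + 0.23*0.298 = 0.315900 + 0.068540 = 0.384440
Of this, 0.068540 comes from 0.23*0.298 (the cosmic-ray hit=true cases).
Hence the posterior is 0.068540/0.384440 ≈ 0.178.

Pr[cosmic-ray hit | ¬anomaly flag] ≈ 0.164; Pr[cosmic-ray hit | ¬anomaly flag, real transient source] ≈ 0.178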